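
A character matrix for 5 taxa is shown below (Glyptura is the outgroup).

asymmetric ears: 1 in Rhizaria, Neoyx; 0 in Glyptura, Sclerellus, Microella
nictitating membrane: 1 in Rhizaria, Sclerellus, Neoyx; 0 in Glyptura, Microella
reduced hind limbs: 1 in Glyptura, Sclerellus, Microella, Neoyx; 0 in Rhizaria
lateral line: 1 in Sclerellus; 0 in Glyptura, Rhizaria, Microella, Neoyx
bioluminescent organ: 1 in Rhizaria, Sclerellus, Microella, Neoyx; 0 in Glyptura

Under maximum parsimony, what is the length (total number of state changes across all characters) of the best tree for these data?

5

Character polarity is set by the outgroup: the derived state is whichever differs from the outgroup's state, so for reduced hind limbs the derived state is '0', and for the remaining characters it is '1'.
asymmetric ears (derived state '1') is shared by Neoyx and Rhizaria — a synapomorphy uniting that clade.
Only Neoyx, Rhizaria, and Sclerellus show the derived state '1' for nictitating membrane, supporting them as a clade.
reduced hind limbs: derived state '0' in Rhizaria only — an autapomorphy, so it tells us nothing about relationships among taxa.
lateral line: derived state '1' in Sclerellus only — an autapomorphy, so it tells us nothing about relationships among taxa.
All ingroup taxa share the derived state '1' for bioluminescent organ; it defines the ingroup but does not resolve relationships within it.
Most parsimonious ingroup topology: (((Rhizaria,Neoyx),Sclerellus),Microella).
Changes per character on this tree: asymmetric ears: 1; nictitating membrane: 1; reduced hind limbs: 1; lateral line: 1; bioluminescent organ: 1.
Total = 5.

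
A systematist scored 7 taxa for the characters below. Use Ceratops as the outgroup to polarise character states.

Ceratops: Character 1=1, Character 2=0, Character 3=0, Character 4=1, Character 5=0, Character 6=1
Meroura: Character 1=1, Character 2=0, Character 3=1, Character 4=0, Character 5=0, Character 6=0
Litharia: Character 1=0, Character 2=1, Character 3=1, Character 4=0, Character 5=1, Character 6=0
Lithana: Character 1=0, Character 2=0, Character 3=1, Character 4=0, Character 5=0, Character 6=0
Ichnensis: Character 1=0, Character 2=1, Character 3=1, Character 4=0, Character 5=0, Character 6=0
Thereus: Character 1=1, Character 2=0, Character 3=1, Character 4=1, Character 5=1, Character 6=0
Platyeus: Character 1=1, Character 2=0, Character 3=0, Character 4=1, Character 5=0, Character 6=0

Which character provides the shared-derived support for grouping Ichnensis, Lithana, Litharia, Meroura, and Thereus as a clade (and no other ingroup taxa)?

Character 3

Character polarity is set by the outgroup: the derived state is whichever differs from the outgroup's state, so for Character 1, Character 4, Character 6 the derived state is '0', and for the remaining characters it is '1'.
Character 1 (derived state '0') is shared by Ichnensis, Lithana, and Litharia — a synapomorphy uniting that clade.
Character 2 (derived state '1') is shared by Ichnensis and Litharia — a synapomorphy uniting that clade.
Only Ichnensis, Lithana, Litharia, Meroura, and Thereus show the derived state '1' for Character 3, supporting them as a clade.
Character 4: derived state '0' in Ichnensis, Lithana, Litharia, and Meroura only — synapomorphy for {Ichnensis, Lithana, Litharia, Meroura}.
Character 5 (state '1') occurs in Litharia and Thereus but conflicts with the nesting implied by the other characters — most parsimoniously interpreted as homoplasy.
All ingroup taxa share the derived state '0' for Character 6; it defines the ingroup but does not resolve relationships within it.
Most parsimonious ingroup topology: (((Meroura,((Litharia,Ichnensis),Lithana)),Thereus),Platyeus).
The clade {Ichnensis, Lithana, Litharia, Meroura, Thereus} is supported by Character 3: its derived state '1' occurs in exactly those taxa and in no other taxon (including the outgroup).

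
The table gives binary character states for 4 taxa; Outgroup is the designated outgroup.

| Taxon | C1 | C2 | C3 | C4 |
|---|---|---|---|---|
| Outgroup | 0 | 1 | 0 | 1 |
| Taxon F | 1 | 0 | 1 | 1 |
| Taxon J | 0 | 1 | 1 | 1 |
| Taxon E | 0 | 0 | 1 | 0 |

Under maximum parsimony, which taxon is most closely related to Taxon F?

Taxon E

Character polarity is set by the outgroup: the derived state is whichever differs from the outgroup's state, so for C2, C4 the derived state is '0', and for the remaining characters it is '1'.
C1 (derived state '1') is unique to Taxon F (autapomorphy; uninformative for grouping).
C2: derived state '0' in Taxon E and Taxon F only — synapomorphy for {Taxon E, Taxon F}.
All ingroup taxa share the derived state '1' for C3; it defines the ingroup but does not resolve relationships within it.
C4: derived state '0' in Taxon E only — an autapomorphy, so it tells us nothing about relationships among taxa.
Most parsimonious ingroup topology: ((Taxon F,Taxon E),Taxon J).
Taxon F and Taxon E form a cherry on this tree, so they are sister taxa.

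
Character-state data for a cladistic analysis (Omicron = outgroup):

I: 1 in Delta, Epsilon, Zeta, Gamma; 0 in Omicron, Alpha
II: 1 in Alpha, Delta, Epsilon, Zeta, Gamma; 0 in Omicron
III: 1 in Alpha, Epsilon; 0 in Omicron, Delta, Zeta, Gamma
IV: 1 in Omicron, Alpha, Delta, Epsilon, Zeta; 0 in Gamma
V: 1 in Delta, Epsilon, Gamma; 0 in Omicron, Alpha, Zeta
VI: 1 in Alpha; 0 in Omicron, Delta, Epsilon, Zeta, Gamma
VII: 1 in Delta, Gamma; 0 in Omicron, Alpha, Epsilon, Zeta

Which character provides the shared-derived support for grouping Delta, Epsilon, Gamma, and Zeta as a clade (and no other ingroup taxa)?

I

Character polarity is set by the outgroup: the derived state is whichever differs from the outgroup's state, so for IV the derived state is '0', and for the remaining characters it is '1'.
Only Delta, Epsilon, Gamma, and Zeta show the derived state '1' for I, supporting them as a clade.
All ingroup taxa share the derived state '1' for II; it defines the ingroup but does not resolve relationships within it.
III (state '1') occurs in Alpha and Epsilon but conflicts with the nesting implied by the other characters — most parsimoniously interpreted as homoplasy.
IV: derived state '0' in Gamma only — an autapomorphy, so it tells us nothing about relationships among taxa.
Only Delta, Epsilon, and Gamma show the derived state '1' for V, supporting them as a clade.
VI (derived state '1') is unique to Alpha (autapomorphy; uninformative for grouping).
Only Delta and Gamma show the derived state '1' for VII, supporting them as a clade.
Most parsimonious ingroup topology: (Alpha,(((Delta,Gamma),Epsilon),Zeta)).
The clade {Delta, Epsilon, Gamma, Zeta} is supported by I: its derived state '1' occurs in exactly those taxa and in no other taxon (including the outgroup).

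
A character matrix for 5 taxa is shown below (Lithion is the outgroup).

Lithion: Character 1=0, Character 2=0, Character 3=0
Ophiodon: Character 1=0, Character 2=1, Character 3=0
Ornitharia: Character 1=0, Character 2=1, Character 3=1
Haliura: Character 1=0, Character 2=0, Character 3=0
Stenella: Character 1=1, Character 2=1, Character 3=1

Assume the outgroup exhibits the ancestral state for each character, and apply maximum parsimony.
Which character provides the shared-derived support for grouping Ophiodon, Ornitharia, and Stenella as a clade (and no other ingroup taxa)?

Character 2

The outgroup has state '0' for every character, so '1' is the derived state throughout.
Character 1: derived state '1' in Stenella only — an autapomorphy, so it tells us nothing about relationships among taxa.
Only Ophiodon, Ornitharia, and Stenella show the derived state '1' for Character 2, supporting them as a clade.
Character 3: derived state '1' in Ornitharia and Stenella only — synapomorphy for {Ornitharia, Stenella}.
Most parsimonious ingroup topology: ((Ophiodon,(Ornitharia,Stenella)),Haliura).
The clade {Ophiodon, Ornitharia, Stenella} is supported by Character 2: its derived state '1' occurs in exactly those taxa and in no other taxon (including the outgroup).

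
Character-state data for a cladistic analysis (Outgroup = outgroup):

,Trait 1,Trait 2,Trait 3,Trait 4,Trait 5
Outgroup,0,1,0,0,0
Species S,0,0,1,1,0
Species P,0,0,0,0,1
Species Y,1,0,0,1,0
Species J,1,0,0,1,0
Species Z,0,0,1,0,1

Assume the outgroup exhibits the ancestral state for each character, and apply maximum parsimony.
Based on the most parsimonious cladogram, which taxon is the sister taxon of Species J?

Character polarity is set by the outgroup: the derived state is whichever differs from the outgroup's state, so for Trait 2 the derived state is '0', and for the remaining characters it is '1'.
Only Species J and Species Y show the derived state '1' for Trait 1, supporting them as a clade.
All ingroup taxa share the derived state '0' for Trait 2; it defines the ingroup but does not resolve relationships within it.
Trait 3 groups Species S and Species Z, which is incompatible with the clades supported by the remaining characters; treating it as convergent (homoplasy) costs fewer steps than any alternative tree.
Trait 4 (derived state '1') is shared by Species J, Species S, and Species Y — a synapomorphy uniting that clade.
Trait 5: derived state '1' in Species P and Species Z only — synapomorphy for {Species P, Species Z}.
Most parsimonious ingroup topology: ((Species S,(Species Y,Species J)),(Species P,Species Z)).
Species J and Species Y form a cherry on this tree, so they are sister taxa.

Species Y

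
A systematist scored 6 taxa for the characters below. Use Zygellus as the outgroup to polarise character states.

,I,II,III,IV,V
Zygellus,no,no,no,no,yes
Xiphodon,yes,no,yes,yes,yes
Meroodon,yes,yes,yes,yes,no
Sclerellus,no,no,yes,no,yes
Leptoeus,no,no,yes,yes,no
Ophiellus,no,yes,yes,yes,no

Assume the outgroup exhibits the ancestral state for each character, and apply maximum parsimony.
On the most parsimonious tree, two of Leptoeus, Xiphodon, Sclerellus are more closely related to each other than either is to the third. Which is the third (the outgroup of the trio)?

Character polarity is set by the outgroup: the derived state is whichever differs from the outgroup's state, so for V the derived state is 'no', and for the remaining characters it is 'yes'.
I (state 'yes') occurs in Meroodon and Xiphodon but conflicts with the nesting implied by the other characters — most parsimoniously interpreted as homoplasy.
II: derived state 'yes' in Meroodon and Ophiellus only — synapomorphy for {Meroodon, Ophiellus}.
All ingroup taxa share the derived state 'yes' for III; it defines the ingroup but does not resolve relationships within it.
IV: derived state 'yes' in Leptoeus, Meroodon, Ophiellus, and Xiphodon only — synapomorphy for {Leptoeus, Meroodon, Ophiellus, Xiphodon}.
Only Leptoeus, Meroodon, and Ophiellus show the derived state 'no' for V, supporting them as a clade.
Most parsimonious ingroup topology: ((Xiphodon,((Meroodon,Ophiellus),Leptoeus)),Sclerellus).
Leptoeus and Xiphodon share a more recent common ancestor with each other than either does with Sclerellus, so Sclerellus is the least closely related of the three.

Sclerellus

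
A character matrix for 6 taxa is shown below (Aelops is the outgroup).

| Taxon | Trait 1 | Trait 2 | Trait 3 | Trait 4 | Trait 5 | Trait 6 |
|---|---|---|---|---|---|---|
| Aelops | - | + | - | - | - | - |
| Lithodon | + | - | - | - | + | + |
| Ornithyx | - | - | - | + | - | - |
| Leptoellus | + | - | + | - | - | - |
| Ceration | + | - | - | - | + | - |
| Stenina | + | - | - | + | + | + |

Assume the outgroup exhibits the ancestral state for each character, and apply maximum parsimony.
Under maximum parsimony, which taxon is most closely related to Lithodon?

Stenina

Character polarity is set by the outgroup: the derived state is whichever differs from the outgroup's state, so for Trait 2 the derived state is '-', and for the remaining characters it is '+'.
Only Ceration, Leptoellus, Lithodon, and Stenina show the derived state '+' for Trait 1, supporting them as a clade.
All ingroup taxa share the derived state '-' for Trait 2; it defines the ingroup but does not resolve relationships within it.
Trait 3 (derived state '+') is unique to Leptoellus (autapomorphy; uninformative for grouping).
Trait 4 groups Ornithyx and Stenina, which is incompatible with the clades supported by the remaining characters; treating it as convergent (homoplasy) costs fewer steps than any alternative tree.
Trait 5: derived state '+' in Ceration, Lithodon, and Stenina only — synapomorphy for {Ceration, Lithodon, Stenina}.
Trait 6: derived state '+' in Lithodon and Stenina only — synapomorphy for {Lithodon, Stenina}.
Most parsimonious ingroup topology: ((((Lithodon,Stenina),Ceration),Leptoellus),Ornithyx).
Lithodon and Stenina form a cherry on this tree, so they are sister taxa.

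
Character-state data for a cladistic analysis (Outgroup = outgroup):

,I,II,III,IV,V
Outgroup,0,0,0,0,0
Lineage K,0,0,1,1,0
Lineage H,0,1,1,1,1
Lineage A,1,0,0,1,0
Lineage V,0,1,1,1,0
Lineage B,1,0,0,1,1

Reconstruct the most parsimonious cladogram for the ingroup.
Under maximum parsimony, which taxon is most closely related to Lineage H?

Lineage V

The outgroup has state '0' for every character, so '1' is the derived state throughout.
I (derived state '1') is shared by Lineage A and Lineage B — a synapomorphy uniting that clade.
Only Lineage H and Lineage V show the derived state '1' for II, supporting them as a clade.
III (derived state '1') is shared by Lineage H, Lineage K, and Lineage V — a synapomorphy uniting that clade.
All ingroup taxa share the derived state '1' for IV; it defines the ingroup but does not resolve relationships within it.
V groups Lineage B and Lineage H, which is incompatible with the clades supported by the remaining characters; treating it as convergent (homoplasy) costs fewer steps than any alternative tree.
Most parsimonious ingroup topology: ((Lineage K,(Lineage H,Lineage V)),(Lineage A,Lineage B)).
Lineage H and Lineage V form a cherry on this tree, so they are sister taxa.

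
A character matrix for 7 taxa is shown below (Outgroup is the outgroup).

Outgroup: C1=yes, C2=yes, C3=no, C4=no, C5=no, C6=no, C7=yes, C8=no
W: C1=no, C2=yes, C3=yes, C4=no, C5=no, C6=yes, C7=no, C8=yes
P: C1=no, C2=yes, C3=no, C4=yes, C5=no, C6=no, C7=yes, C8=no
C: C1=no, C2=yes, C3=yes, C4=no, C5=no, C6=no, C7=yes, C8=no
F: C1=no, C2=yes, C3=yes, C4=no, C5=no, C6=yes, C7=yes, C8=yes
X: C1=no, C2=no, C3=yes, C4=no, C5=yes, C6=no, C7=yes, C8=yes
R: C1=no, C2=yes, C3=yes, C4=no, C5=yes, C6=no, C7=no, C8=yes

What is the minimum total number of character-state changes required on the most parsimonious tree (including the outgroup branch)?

9

Character polarity is set by the outgroup: the derived state is whichever differs from the outgroup's state, so for C1, C2, C7 the derived state is 'no', and for the remaining characters it is 'yes'.
All ingroup taxa share the derived state 'no' for C1; it defines the ingroup but does not resolve relationships within it.
C2: derived state 'no' in X only — an autapomorphy, so it tells us nothing about relationships among taxa.
Only C, F, R, W, and X show the derived state 'yes' for C3, supporting them as a clade.
C4 (derived state 'yes') is unique to P (autapomorphy; uninformative for grouping).
C5: derived state 'yes' in R and X only — synapomorphy for {R, X}.
C6: derived state 'yes' in F and W only — synapomorphy for {F, W}.
C7 groups R and W, which is incompatible with the clades supported by the remaining characters; treating it as convergent (homoplasy) costs fewer steps than any alternative tree.
C8 (derived state 'yes') is shared by F, R, W, and X — a synapomorphy uniting that clade.
Most parsimonious ingroup topology: ((((W,F),(X,R)),C),P).
Changes per character on this tree: C1: 1; C2: 1; C3: 1; C4: 1; C5: 1; C6: 1; C7: 2; C8: 1.
Total = 9.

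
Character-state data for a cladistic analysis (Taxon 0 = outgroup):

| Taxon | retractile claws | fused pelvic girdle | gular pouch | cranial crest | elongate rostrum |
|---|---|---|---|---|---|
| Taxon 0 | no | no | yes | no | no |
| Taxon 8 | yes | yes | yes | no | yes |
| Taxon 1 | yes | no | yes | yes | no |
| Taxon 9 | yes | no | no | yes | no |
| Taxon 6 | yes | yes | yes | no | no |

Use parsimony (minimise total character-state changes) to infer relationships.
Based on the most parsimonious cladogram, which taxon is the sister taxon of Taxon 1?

Taxon 9

Character polarity is set by the outgroup: the derived state is whichever differs from the outgroup's state, so for gular pouch the derived state is 'no', and for the remaining characters it is 'yes'.
All ingroup taxa share the derived state 'yes' for retractile claws; it defines the ingroup but does not resolve relationships within it.
fused pelvic girdle: derived state 'yes' in Taxon 6 and Taxon 8 only — synapomorphy for {Taxon 6, Taxon 8}.
gular pouch: derived state 'no' in Taxon 9 only — an autapomorphy, so it tells us nothing about relationships among taxa.
Only Taxon 1 and Taxon 9 show the derived state 'yes' for cranial crest, supporting them as a clade.
elongate rostrum: derived state 'yes' in Taxon 8 only — an autapomorphy, so it tells us nothing about relationships among taxa.
Most parsimonious ingroup topology: ((Taxon 8,Taxon 6),(Taxon 1,Taxon 9)).
Taxon 1 and Taxon 9 form a cherry on this tree, so they are sister taxa.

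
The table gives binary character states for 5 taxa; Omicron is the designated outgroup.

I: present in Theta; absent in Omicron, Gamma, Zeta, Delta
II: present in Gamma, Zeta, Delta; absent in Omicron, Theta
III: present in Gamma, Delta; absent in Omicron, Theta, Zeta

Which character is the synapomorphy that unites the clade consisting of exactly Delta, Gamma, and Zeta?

II

The outgroup has state 'absent' for every character, so 'present' is the derived state throughout.
I: derived state 'present' in Theta only — an autapomorphy, so it tells us nothing about relationships among taxa.
II (derived state 'present') is shared by Delta, Gamma, and Zeta — a synapomorphy uniting that clade.
Only Delta and Gamma show the derived state 'present' for III, supporting them as a clade.
Most parsimonious ingroup topology: (((Gamma,Delta),Zeta),Theta).
The clade {Delta, Gamma, Zeta} is supported by II: its derived state 'present' occurs in exactly those taxa and in no other taxon (including the outgroup).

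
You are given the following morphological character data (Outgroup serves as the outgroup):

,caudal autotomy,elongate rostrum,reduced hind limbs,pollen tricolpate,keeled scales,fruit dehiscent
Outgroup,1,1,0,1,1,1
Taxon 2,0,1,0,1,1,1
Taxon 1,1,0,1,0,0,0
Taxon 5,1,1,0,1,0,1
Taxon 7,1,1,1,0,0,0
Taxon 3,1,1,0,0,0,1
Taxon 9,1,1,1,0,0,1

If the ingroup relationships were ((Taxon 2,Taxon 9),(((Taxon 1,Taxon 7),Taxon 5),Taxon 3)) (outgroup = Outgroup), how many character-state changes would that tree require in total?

Map each character onto ((Taxon 2,Taxon 9),(((Taxon 1,Taxon 7),Taxon 5),Taxon 3)) (rooted by Outgroup) and count the minimum state changes it requires (Fitch parsimony):
caudal autotomy: 1; elongate rostrum: 1; reduced hind limbs: 2; pollen tricolpate: 3; keeled scales: 2; fruit dehiscent: 1.
Total tree length = 10.

10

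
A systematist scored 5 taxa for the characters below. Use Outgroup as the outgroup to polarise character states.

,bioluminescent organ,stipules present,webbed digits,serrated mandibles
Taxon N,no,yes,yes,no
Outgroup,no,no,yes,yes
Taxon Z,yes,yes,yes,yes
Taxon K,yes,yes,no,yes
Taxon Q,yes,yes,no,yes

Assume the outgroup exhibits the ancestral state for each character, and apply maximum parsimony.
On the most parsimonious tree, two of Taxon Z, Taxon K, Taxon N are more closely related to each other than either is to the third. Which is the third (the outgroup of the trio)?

Character polarity is set by the outgroup: the derived state is whichever differs from the outgroup's state, so for webbed digits, serrated mandibles the derived state is 'no', and for the remaining characters it is 'yes'.
Only Taxon K, Taxon Q, and Taxon Z show the derived state 'yes' for bioluminescent organ, supporting them as a clade.
All ingroup taxa share the derived state 'yes' for stipules present; it defines the ingroup but does not resolve relationships within it.
Only Taxon K and Taxon Q show the derived state 'no' for webbed digits, supporting them as a clade.
serrated mandibles (derived state 'no') is unique to Taxon N (autapomorphy; uninformative for grouping).
Most parsimonious ingroup topology: (((Taxon Q,Taxon K),Taxon Z),Taxon N).
Taxon Z and Taxon K share a more recent common ancestor with each other than either does with Taxon N, so Taxon N is the least closely related of the three.

Taxon N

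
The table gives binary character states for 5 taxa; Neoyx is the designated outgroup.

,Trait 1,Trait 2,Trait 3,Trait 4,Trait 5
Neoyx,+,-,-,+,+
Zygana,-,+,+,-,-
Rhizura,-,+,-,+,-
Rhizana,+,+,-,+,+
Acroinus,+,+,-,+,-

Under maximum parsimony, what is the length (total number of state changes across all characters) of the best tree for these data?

5

Character polarity is set by the outgroup: the derived state is whichever differs from the outgroup's state, so for Trait 1, Trait 4, Trait 5 the derived state is '-', and for the remaining characters it is '+'.
Trait 1 (derived state '-') is shared by Rhizura and Zygana — a synapomorphy uniting that clade.
Trait 2 (derived state '+') is shared by all ingroup taxa — unites the whole ingroup.
Trait 3 (derived state '+') is unique to Zygana (autapomorphy; uninformative for grouping).
Trait 4 (derived state '-') is unique to Zygana (autapomorphy; uninformative for grouping).
Trait 5 (derived state '-') is shared by Acroinus, Rhizura, and Zygana — a synapomorphy uniting that clade.
Most parsimonious ingroup topology: (((Zygana,Rhizura),Acroinus),Rhizana).
Changes per character on this tree: Trait 1: 1; Trait 2: 1; Trait 3: 1; Trait 4: 1; Trait 5: 1.
Total = 5.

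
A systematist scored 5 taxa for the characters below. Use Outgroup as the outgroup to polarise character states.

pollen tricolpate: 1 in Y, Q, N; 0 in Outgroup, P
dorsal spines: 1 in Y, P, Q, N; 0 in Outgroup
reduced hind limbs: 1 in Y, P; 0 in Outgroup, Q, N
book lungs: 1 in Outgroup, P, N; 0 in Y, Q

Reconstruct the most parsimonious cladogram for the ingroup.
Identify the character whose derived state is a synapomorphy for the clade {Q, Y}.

Character polarity is set by the outgroup: the derived state is whichever differs from the outgroup's state, so for book lungs the derived state is '0', and for the remaining characters it is '1'.
Only N, Q, and Y show the derived state '1' for pollen tricolpate, supporting them as a clade.
dorsal spines (derived state '1') is shared by all ingroup taxa — unites the whole ingroup.
reduced hind limbs (state '1') occurs in P and Y but conflicts with the nesting implied by the other characters — most parsimoniously interpreted as homoplasy.
book lungs: derived state '0' in Q and Y only — synapomorphy for {Q, Y}.
Most parsimonious ingroup topology: (((Y,Q),N),P).
The clade {Q, Y} is supported by book lungs: its derived state '0' occurs in exactly those taxa and in no other taxon (including the outgroup).

book lungs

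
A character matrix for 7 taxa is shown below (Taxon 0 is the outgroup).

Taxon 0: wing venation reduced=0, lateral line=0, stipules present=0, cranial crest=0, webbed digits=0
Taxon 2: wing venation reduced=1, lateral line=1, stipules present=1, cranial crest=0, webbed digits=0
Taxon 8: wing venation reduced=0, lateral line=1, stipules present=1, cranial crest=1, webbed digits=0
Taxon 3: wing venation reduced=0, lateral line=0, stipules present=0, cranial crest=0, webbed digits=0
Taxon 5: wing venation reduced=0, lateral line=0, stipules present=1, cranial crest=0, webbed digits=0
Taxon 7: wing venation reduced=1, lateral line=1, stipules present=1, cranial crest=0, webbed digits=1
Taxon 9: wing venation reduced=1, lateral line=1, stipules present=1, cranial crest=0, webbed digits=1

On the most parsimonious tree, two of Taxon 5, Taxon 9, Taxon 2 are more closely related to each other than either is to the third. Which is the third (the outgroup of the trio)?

Taxon 5

The outgroup has state '0' for every character, so '1' is the derived state throughout.
Only Taxon 2, Taxon 7, and Taxon 9 show the derived state '1' for wing venation reduced, supporting them as a clade.
lateral line: derived state '1' in Taxon 2, Taxon 7, Taxon 8, and Taxon 9 only — synapomorphy for {Taxon 2, Taxon 7, Taxon 8, Taxon 9}.
stipules present: derived state '1' in Taxon 2, Taxon 5, Taxon 7, Taxon 8, and Taxon 9 only — synapomorphy for {Taxon 2, Taxon 5, Taxon 7, Taxon 8, Taxon 9}.
cranial crest: derived state '1' in Taxon 8 only — an autapomorphy, so it tells us nothing about relationships among taxa.
webbed digits: derived state '1' in Taxon 7 and Taxon 9 only — synapomorphy for {Taxon 7, Taxon 9}.
Most parsimonious ingroup topology: ((((Taxon 2,(Taxon 7,Taxon 9)),Taxon 8),Taxon 5),Taxon 3).
Taxon 9 and Taxon 2 share a more recent common ancestor with each other than either does with Taxon 5, so Taxon 5 is the least closely related of the three.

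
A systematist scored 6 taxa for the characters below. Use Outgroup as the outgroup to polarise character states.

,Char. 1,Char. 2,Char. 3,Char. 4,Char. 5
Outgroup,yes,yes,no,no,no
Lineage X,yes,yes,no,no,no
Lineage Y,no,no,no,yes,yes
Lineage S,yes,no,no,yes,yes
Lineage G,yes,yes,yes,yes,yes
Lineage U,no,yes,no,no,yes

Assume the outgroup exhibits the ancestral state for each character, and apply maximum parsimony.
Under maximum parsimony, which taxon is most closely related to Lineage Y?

Lineage S

Character polarity is set by the outgroup: the derived state is whichever differs from the outgroup's state, so for Char. 1, Char. 2 the derived state is 'no', and for the remaining characters it is 'yes'.
Char. 1 groups Lineage U and Lineage Y, which is incompatible with the clades supported by the remaining characters; treating it as convergent (homoplasy) costs fewer steps than any alternative tree.
Only Lineage S and Lineage Y show the derived state 'no' for Char. 2, supporting them as a clade.
Char. 3 (derived state 'yes') is unique to Lineage G (autapomorphy; uninformative for grouping).
Char. 4: derived state 'yes' in Lineage G, Lineage S, and Lineage Y only — synapomorphy for {Lineage G, Lineage S, Lineage Y}.
Char. 5: derived state 'yes' in Lineage G, Lineage S, Lineage U, and Lineage Y only — synapomorphy for {Lineage G, Lineage S, Lineage U, Lineage Y}.
Most parsimonious ingroup topology: (Lineage X,(((Lineage Y,Lineage S),Lineage G),Lineage U)).
Lineage Y and Lineage S form a cherry on this tree, so they are sister taxa.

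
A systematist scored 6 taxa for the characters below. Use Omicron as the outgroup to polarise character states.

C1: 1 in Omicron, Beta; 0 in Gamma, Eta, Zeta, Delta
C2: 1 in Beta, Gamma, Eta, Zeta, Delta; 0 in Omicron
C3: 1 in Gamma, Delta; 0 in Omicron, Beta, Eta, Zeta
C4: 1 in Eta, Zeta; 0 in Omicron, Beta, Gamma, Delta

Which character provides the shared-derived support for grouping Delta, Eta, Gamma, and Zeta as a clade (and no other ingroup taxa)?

Character polarity is set by the outgroup: the derived state is whichever differs from the outgroup's state, so for C1 the derived state is '0', and for the remaining characters it is '1'.
C1: derived state '0' in Delta, Eta, Gamma, and Zeta only — synapomorphy for {Delta, Eta, Gamma, Zeta}.
C2 (derived state '1') is shared by all ingroup taxa — unites the whole ingroup.
C3: derived state '1' in Delta and Gamma only — synapomorphy for {Delta, Gamma}.
C4 (derived state '1') is shared by Eta and Zeta — a synapomorphy uniting that clade.
Most parsimonious ingroup topology: (Beta,((Gamma,Delta),(Eta,Zeta))).
The clade {Delta, Eta, Gamma, Zeta} is supported by C1: its derived state '0' occurs in exactly those taxa and in no other taxon (including the outgroup).

C1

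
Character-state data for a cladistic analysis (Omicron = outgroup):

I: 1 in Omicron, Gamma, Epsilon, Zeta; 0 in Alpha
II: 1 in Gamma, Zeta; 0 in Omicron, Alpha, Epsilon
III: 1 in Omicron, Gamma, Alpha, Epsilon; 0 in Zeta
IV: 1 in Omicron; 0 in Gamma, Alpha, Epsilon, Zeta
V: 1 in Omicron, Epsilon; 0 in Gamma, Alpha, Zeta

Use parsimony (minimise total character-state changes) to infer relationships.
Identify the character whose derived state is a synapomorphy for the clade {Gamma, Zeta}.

II

Character polarity is set by the outgroup: the derived state is whichever differs from the outgroup's state, so for I, III, IV, V the derived state is '0', and for the remaining characters it is '1'.
I: derived state '0' in Alpha only — an autapomorphy, so it tells us nothing about relationships among taxa.
II (derived state '1') is shared by Gamma and Zeta — a synapomorphy uniting that clade.
III (derived state '0') is unique to Zeta (autapomorphy; uninformative for grouping).
All ingroup taxa share the derived state '0' for IV; it defines the ingroup but does not resolve relationships within it.
Only Alpha, Gamma, and Zeta show the derived state '0' for V, supporting them as a clade.
Most parsimonious ingroup topology: (((Gamma,Zeta),Alpha),Epsilon).
The clade {Gamma, Zeta} is supported by II: its derived state '1' occurs in exactly those taxa and in no other taxon (including the outgroup).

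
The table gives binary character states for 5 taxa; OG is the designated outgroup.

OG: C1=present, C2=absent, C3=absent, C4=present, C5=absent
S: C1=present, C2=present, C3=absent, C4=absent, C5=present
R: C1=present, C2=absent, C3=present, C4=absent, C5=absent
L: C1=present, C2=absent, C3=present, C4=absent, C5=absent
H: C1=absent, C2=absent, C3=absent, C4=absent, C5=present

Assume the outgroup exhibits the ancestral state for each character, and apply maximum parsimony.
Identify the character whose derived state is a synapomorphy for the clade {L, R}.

Character polarity is set by the outgroup: the derived state is whichever differs from the outgroup's state, so for C1, C4 the derived state is 'absent', and for the remaining characters it is 'present'.
C1 (derived state 'absent') is unique to H (autapomorphy; uninformative for grouping).
C2: derived state 'present' in S only — an autapomorphy, so it tells us nothing about relationships among taxa.
C3 (derived state 'present') is shared by L and R — a synapomorphy uniting that clade.
C4 (derived state 'absent') is shared by all ingroup taxa — unites the whole ingroup.
C5 (derived state 'present') is shared by H and S — a synapomorphy uniting that clade.
Most parsimonious ingroup topology: ((L,R),(H,S)).
The clade {L, R} is supported by C3: its derived state 'present' occurs in exactly those taxa and in no other taxon (including the outgroup).

C3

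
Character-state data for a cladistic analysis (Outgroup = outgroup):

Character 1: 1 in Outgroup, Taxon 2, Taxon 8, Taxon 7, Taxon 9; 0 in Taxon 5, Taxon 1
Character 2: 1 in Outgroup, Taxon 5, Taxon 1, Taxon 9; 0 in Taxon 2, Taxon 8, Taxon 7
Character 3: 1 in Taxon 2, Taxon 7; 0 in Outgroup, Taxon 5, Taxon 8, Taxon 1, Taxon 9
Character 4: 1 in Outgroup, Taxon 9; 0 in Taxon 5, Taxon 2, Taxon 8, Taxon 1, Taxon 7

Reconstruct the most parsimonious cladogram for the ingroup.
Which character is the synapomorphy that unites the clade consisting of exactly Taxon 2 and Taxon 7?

Character 3

Character polarity is set by the outgroup: the derived state is whichever differs from the outgroup's state, so for Character 1, Character 2, Character 4 the derived state is '0', and for the remaining characters it is '1'.
Character 1 (derived state '0') is shared by Taxon 1 and Taxon 5 — a synapomorphy uniting that clade.
Only Taxon 2, Taxon 7, and Taxon 8 show the derived state '0' for Character 2, supporting them as a clade.
Character 3: derived state '1' in Taxon 2 and Taxon 7 only — synapomorphy for {Taxon 2, Taxon 7}.
Only Taxon 1, Taxon 2, Taxon 5, Taxon 7, and Taxon 8 show the derived state '0' for Character 4, supporting them as a clade.
Most parsimonious ingroup topology: (((Taxon 5,Taxon 1),((Taxon 2,Taxon 7),Taxon 8)),Taxon 9).
The clade {Taxon 2, Taxon 7} is supported by Character 3: its derived state '1' occurs in exactly those taxa and in no other taxon (including the outgroup).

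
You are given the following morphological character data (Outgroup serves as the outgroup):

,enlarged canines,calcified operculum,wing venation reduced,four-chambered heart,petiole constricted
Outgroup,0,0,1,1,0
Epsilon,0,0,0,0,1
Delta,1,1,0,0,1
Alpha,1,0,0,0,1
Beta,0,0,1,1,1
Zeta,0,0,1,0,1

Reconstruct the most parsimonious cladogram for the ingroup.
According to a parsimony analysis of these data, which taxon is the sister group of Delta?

Alpha

Character polarity is set by the outgroup: the derived state is whichever differs from the outgroup's state, so for wing venation reduced, four-chambered heart the derived state is '0', and for the remaining characters it is '1'.
enlarged canines (derived state '1') is shared by Alpha and Delta — a synapomorphy uniting that clade.
calcified operculum: derived state '1' in Delta only — an autapomorphy, so it tells us nothing about relationships among taxa.
wing venation reduced (derived state '0') is shared by Alpha, Delta, and Epsilon — a synapomorphy uniting that clade.
four-chambered heart (derived state '0') is shared by Alpha, Delta, Epsilon, and Zeta — a synapomorphy uniting that clade.
All ingroup taxa share the derived state '1' for petiole constricted; it defines the ingroup but does not resolve relationships within it.
Most parsimonious ingroup topology: (((Epsilon,(Delta,Alpha)),Zeta),Beta).
Delta and Alpha form a cherry on this tree, so they are sister taxa.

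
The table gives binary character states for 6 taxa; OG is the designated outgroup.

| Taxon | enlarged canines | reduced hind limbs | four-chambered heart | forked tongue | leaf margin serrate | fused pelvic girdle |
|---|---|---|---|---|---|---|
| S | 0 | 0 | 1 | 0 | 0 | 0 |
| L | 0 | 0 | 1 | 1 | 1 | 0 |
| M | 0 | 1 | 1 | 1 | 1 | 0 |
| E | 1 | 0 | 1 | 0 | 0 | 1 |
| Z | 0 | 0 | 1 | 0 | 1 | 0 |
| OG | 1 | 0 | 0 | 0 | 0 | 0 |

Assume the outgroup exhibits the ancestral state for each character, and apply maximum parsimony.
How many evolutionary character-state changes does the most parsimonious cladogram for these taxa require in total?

Character polarity is set by the outgroup: the derived state is whichever differs from the outgroup's state, so for enlarged canines the derived state is '0', and for the remaining characters it is '1'.
enlarged canines (derived state '0') is shared by L, M, S, and Z — a synapomorphy uniting that clade.
reduced hind limbs: derived state '1' in M only — an autapomorphy, so it tells us nothing about relationships among taxa.
four-chambered heart (derived state '1') is shared by all ingroup taxa — unites the whole ingroup.
forked tongue: derived state '1' in L and M only — synapomorphy for {L, M}.
leaf margin serrate (derived state '1') is shared by L, M, and Z — a synapomorphy uniting that clade.
fused pelvic girdle (derived state '1') is unique to E (autapomorphy; uninformative for grouping).
Most parsimonious ingroup topology: (((Z,(M,L)),S),E).
Changes per character on this tree: enlarged canines: 1; reduced hind limbs: 1; four-chambered heart: 1; forked tongue: 1; leaf margin serrate: 1; fused pelvic girdle: 1.
Total = 6.

6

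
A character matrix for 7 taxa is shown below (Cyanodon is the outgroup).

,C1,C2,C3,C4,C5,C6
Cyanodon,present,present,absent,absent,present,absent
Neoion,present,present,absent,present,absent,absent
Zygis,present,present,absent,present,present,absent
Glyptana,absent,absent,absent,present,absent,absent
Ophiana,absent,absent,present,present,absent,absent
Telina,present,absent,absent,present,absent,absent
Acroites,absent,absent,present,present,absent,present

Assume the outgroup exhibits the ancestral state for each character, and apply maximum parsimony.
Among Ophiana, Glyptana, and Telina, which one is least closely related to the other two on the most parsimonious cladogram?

Character polarity is set by the outgroup: the derived state is whichever differs from the outgroup's state, so for C1, C2, C5 the derived state is 'absent', and for the remaining characters it is 'present'.
Only Acroites, Glyptana, and Ophiana show the derived state 'absent' for C1, supporting them as a clade.
Only Acroites, Glyptana, Ophiana, and Telina show the derived state 'absent' for C2, supporting them as a clade.
C3 (derived state 'present') is shared by Acroites and Ophiana — a synapomorphy uniting that clade.
All ingroup taxa share the derived state 'present' for C4; it defines the ingroup but does not resolve relationships within it.
C5 (derived state 'absent') is shared by Acroites, Glyptana, Neoion, Ophiana, and Telina — a synapomorphy uniting that clade.
C6 (derived state 'present') is unique to Acroites (autapomorphy; uninformative for grouping).
Most parsimonious ingroup topology: ((Neoion,((Glyptana,(Ophiana,Acroites)),Telina)),Zygis).
Ophiana and Glyptana share a more recent common ancestor with each other than either does with Telina, so Telina is the least closely related of the three.

Telina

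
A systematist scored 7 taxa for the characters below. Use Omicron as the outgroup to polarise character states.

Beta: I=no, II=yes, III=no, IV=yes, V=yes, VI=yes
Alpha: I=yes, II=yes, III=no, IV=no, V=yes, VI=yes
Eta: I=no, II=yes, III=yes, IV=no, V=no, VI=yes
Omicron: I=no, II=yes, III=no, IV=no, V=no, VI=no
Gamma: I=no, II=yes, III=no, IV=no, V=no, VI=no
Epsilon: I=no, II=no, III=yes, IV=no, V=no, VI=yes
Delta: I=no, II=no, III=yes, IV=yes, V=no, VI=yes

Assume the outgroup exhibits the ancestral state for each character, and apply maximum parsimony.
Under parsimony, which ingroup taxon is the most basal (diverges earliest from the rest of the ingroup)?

Gamma

Character polarity is set by the outgroup: the derived state is whichever differs from the outgroup's state, so for II the derived state is 'no', and for the remaining characters it is 'yes'.
I: derived state 'yes' in Alpha only — an autapomorphy, so it tells us nothing about relationships among taxa.
II (derived state 'no') is shared by Delta and Epsilon — a synapomorphy uniting that clade.
Only Delta, Epsilon, and Eta show the derived state 'yes' for III, supporting them as a clade.
IV groups Beta and Delta, which is incompatible with the clades supported by the remaining characters; treating it as convergent (homoplasy) costs fewer steps than any alternative tree.
Only Alpha and Beta show the derived state 'yes' for V, supporting them as a clade.
VI (derived state 'yes') is shared by Alpha, Beta, Delta, Epsilon, and Eta — a synapomorphy uniting that clade.
Most parsimonious ingroup topology: (((Beta,Alpha),((Delta,Epsilon),Eta)),Gamma).
Gamma is sister to the clade containing all other ingroup taxa, so it is the earliest-diverging (most basal) ingroup lineage.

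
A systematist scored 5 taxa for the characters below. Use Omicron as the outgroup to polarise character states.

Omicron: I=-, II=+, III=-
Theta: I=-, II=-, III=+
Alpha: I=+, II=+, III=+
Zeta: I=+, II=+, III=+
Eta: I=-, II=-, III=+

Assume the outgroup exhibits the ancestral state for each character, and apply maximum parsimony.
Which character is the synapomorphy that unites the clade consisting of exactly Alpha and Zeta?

Character polarity is set by the outgroup: the derived state is whichever differs from the outgroup's state, so for II the derived state is '-', and for the remaining characters it is '+'.
I: derived state '+' in Alpha and Zeta only — synapomorphy for {Alpha, Zeta}.
Only Eta and Theta show the derived state '-' for II, supporting them as a clade.
All ingroup taxa share the derived state '+' for III; it defines the ingroup but does not resolve relationships within it.
Most parsimonious ingroup topology: ((Theta,Eta),(Alpha,Zeta)).
The clade {Alpha, Zeta} is supported by I: its derived state '+' occurs in exactly those taxa and in no other taxon (including the outgroup).

I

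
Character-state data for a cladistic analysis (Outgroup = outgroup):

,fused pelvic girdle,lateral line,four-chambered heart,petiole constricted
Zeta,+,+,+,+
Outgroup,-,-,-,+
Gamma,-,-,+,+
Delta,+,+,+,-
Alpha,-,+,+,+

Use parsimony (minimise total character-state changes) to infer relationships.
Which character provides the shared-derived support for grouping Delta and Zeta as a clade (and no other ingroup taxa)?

fused pelvic girdle

Character polarity is set by the outgroup: the derived state is whichever differs from the outgroup's state, so for petiole constricted the derived state is '-', and for the remaining characters it is '+'.
fused pelvic girdle: derived state '+' in Delta and Zeta only — synapomorphy for {Delta, Zeta}.
lateral line (derived state '+') is shared by Alpha, Delta, and Zeta — a synapomorphy uniting that clade.
four-chambered heart (derived state '+') is shared by all ingroup taxa — unites the whole ingroup.
petiole constricted: derived state '-' in Delta only — an autapomorphy, so it tells us nothing about relationships among taxa.
Most parsimonious ingroup topology: (((Delta,Zeta),Alpha),Gamma).
The clade {Delta, Zeta} is supported by fused pelvic girdle: its derived state '+' occurs in exactly those taxa and in no other taxon (including the outgroup).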